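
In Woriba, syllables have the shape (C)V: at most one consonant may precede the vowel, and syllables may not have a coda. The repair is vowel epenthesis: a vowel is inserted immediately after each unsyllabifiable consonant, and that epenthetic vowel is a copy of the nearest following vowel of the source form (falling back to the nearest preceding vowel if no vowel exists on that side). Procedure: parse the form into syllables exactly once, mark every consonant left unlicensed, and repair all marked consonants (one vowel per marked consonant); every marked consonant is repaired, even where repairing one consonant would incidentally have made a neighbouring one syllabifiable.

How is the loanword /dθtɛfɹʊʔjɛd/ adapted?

dɛθɛtɛfʊɹʊʔɛjɛdɛ

Syllabifying with onset maximization leaves /d/, /θ/, /f/, /ʔ/, /d/ stranded (no codas are permitted; onsets are limited to one consonant).
Epenthesis after each stranded consonant: /d/ → /dɛ/, /θ/ → /θɛ/, /f/ → /fʊ/, /ʔ/ → /ʔɛ/, /d/ → /dɛ/.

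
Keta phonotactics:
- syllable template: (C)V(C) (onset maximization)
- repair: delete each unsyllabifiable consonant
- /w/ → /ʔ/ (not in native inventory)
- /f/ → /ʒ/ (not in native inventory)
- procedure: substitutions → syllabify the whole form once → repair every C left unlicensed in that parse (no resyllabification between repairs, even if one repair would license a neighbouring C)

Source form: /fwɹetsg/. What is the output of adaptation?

ɹet

Substitution: /f/ → /ʒ/, /w/ → /ʔ/, giving /ʒʔɹetsg/.
Under (C)V(C), the unsyllabifiable consonants are /ʒ/, /ʔ/, /s/, /g/ (at most one coda consonant is licensed; onsets are limited to one consonant).
Deleting the stranded consonants removes /ʒ/, /ʔ/, /s/, /g/.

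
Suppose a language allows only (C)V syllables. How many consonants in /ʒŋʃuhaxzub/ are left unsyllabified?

4

The consonants /ʒ/, /ŋ/, /x/, /b/ cannot be parsed into a legal (C)V syllable (no codas are permitted; onsets are limited to one consonant).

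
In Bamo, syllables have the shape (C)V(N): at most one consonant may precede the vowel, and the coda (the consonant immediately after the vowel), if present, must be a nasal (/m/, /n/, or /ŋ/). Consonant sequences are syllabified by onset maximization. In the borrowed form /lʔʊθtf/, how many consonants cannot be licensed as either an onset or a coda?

4

Syllabifying with onset maximization leaves /l/, /θ/, /t/, /f/ stranded (only a nasal (/m/, /n/, or /ŋ/) is licensed in coda position; onsets are limited to one consonant).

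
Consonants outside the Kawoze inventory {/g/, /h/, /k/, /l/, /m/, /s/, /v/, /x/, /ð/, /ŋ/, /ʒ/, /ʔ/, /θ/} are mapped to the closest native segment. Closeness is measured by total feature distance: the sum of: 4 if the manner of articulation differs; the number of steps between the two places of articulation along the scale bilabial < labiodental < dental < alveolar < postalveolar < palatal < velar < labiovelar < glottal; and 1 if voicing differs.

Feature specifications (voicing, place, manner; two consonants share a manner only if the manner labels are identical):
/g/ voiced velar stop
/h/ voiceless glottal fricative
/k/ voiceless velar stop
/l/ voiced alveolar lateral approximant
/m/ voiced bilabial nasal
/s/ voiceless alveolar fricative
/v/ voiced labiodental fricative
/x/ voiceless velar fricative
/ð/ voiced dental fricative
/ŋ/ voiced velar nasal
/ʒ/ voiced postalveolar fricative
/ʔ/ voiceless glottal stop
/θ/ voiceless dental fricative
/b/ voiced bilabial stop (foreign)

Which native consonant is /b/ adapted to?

m

/m/ is closest: manner differs (stop→nasal, +4), place distance 0 (bilabial→bilabial), same voicing; total 4. Next closest is /v/ at distance 5.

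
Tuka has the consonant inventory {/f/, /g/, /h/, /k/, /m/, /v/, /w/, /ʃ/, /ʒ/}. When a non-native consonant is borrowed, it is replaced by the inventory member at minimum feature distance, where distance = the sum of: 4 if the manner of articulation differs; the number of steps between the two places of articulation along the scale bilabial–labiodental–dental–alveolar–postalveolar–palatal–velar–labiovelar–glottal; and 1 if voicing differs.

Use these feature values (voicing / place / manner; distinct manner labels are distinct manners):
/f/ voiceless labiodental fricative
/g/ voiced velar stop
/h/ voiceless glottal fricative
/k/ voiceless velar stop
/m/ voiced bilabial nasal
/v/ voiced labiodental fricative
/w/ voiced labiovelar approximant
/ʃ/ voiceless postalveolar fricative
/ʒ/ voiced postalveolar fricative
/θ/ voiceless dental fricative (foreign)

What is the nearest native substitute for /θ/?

f

/f/ is closest: same manner (fricative), place distance 1 (dental→labiodental), same voicing; total 1. Next closest is /v/ at distance 2.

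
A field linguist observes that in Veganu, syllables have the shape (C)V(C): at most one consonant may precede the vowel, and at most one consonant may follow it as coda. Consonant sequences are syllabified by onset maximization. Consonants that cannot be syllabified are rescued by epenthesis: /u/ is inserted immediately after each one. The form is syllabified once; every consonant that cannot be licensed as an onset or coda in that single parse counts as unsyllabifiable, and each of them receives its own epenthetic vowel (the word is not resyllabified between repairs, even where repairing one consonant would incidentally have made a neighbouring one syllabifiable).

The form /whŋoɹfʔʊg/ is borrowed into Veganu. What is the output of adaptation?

wuhuŋoɹfuʔʊg

Syllabifying with onset maximization leaves /w/, /h/, /f/ stranded (at most one coda consonant is licensed; onsets are limited to one consonant).
Inserting the epenthetic vowel yields /w/ → /wu/, /h/ → /hu/, /f/ → /fu/.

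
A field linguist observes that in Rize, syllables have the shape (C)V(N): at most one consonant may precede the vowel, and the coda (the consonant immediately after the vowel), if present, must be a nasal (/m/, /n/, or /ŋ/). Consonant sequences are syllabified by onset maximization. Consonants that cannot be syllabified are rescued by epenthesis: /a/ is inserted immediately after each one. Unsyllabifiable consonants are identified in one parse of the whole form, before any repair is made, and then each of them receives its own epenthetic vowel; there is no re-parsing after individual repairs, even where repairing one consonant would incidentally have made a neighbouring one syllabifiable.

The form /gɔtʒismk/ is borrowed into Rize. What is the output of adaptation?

The consonants /t/, /s/, /m/, /k/ cannot be parsed into a legal (C)V(N) syllable (only a nasal (/m/, /n/, or /ŋ/) is licensed in coda position; onsets are limited to one consonant).
Inserting the epenthetic vowel yields /t/ → /ta/, /s/ → /sa/, /m/ → /ma/, /k/ → /ka/.

gɔtaʒisamaka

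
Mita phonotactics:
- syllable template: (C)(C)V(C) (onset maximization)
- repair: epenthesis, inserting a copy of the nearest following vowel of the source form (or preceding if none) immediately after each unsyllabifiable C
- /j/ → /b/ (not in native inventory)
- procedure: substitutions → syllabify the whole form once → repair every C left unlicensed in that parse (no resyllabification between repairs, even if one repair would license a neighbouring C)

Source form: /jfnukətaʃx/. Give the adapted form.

bufnukətaʃxa

Substitution: /j/ → /b/, giving /bfnukətaʃx/.
Syllabifying with onset maximization leaves /b/, /x/ stranded (at most one coda consonant is licensed; onsets may contain at most 2 consonants).
Inserting the epenthetic vowel yields /b/ → /bu/, /x/ → /xa/.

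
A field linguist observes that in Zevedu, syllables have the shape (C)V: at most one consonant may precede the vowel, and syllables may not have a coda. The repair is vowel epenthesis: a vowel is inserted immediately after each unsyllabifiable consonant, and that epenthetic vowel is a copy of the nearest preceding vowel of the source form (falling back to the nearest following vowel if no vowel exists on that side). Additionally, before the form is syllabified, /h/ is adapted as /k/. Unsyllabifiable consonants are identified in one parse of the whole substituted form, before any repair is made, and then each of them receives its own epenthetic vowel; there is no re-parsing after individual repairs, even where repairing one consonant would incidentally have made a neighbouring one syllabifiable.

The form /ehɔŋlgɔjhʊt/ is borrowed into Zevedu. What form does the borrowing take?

Substitution: /h/ → /k/, giving /ekɔŋlgɔjkʊt/.
Syllabifying with onset maximization leaves /ŋ/, /l/, /j/, /t/ stranded (no codas are permitted; onsets are limited to one consonant).
Epenthesis after each stranded consonant: /ŋ/ → /ŋɔ/, /l/ → /lɔ/, /j/ → /jɔ/, /t/ → /tʊ/.

ekɔŋɔlɔgɔjɔkʊtʊ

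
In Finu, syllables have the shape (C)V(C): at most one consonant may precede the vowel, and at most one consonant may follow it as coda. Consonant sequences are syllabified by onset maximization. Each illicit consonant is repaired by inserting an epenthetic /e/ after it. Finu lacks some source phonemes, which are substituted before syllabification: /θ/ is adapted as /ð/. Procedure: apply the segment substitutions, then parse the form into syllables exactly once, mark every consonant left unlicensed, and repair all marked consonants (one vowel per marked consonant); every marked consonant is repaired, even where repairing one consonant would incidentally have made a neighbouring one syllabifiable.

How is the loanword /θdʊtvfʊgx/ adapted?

Substitution: /θ/ → /ð/, giving /ðdʊtvfʊgx/.
The consonants /ð/, /v/, /x/ cannot be parsed into a legal (C)V(C) syllable (at most one coda consonant is licensed; onsets are limited to one consonant).
Inserting the epenthetic vowel yields /ð/ → /ðe/, /v/ → /ve/, /x/ → /xe/.

ðedʊtvefʊgxe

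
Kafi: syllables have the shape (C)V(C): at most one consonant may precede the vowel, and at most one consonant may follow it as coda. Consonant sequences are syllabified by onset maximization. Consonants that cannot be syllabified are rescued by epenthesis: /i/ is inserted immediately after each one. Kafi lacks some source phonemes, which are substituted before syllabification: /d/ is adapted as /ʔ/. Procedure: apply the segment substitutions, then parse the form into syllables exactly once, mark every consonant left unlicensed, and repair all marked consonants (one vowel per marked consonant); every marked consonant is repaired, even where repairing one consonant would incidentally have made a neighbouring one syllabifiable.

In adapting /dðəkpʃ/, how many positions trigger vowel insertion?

After substitution the input is /ʔðəkpʃ/.
The unsyllabifiable consonants are /ʔ/, /p/, /ʃ/; each receives one epenthetic vowel.

3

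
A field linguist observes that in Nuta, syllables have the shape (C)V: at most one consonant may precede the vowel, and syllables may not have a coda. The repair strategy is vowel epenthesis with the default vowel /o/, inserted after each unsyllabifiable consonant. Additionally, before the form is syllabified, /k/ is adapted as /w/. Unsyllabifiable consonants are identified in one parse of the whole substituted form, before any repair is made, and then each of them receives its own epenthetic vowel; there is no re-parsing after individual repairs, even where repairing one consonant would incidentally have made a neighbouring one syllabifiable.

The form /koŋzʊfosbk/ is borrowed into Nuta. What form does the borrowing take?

woŋozʊfosobowo

Substitution: /k/ → /w/, giving /woŋzʊfosbw/.
Syllabifying with onset maximization leaves /ŋ/, /s/, /b/, /w/ stranded (no codas are permitted; onsets are limited to one consonant).
Inserting the epenthetic vowel yields /ŋ/ → /ŋo/, /s/ → /so/, /b/ → /bo/, /w/ → /wo/.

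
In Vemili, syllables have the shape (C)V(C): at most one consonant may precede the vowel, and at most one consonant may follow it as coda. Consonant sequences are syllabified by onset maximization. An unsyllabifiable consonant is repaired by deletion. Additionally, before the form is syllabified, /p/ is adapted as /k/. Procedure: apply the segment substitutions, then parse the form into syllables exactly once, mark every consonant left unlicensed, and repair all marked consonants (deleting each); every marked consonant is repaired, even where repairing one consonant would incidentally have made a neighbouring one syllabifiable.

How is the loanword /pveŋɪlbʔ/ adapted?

veŋɪl

Substitution: /p/ → /k/, giving /kveŋɪlbʔ/.
Under (C)V(C), the unsyllabifiable consonants are /k/, /b/, /ʔ/ (at most one coda consonant is licensed; onsets are limited to one consonant).
Each unlicensed consonant is deleted: /k/, /b/, /ʔ/.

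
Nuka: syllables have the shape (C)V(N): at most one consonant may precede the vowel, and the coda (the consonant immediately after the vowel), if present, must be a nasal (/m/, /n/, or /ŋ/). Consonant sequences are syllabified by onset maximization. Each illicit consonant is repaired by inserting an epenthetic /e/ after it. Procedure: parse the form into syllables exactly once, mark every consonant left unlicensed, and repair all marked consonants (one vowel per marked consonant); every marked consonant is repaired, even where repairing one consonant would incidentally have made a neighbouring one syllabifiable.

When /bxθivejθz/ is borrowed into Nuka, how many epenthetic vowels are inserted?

The unsyllabifiable consonants are /b/, /x/, /j/, /θ/, /z/; each receives one epenthetic vowel.

5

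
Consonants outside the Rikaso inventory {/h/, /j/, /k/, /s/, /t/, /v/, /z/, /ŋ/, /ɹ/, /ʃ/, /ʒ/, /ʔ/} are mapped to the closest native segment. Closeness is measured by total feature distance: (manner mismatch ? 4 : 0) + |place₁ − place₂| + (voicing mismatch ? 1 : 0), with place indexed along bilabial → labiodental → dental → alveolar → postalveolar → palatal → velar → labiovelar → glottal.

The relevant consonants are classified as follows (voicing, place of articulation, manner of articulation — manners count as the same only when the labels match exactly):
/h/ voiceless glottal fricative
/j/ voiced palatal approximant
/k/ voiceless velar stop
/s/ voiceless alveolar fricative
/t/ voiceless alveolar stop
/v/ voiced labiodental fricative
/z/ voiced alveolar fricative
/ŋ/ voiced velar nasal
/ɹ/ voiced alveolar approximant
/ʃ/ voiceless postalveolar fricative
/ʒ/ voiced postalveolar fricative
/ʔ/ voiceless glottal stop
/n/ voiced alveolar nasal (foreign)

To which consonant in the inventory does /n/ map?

/ŋ/ is closest: same manner (nasal), place distance 3 (alveolar→velar), same voicing; total 3. Next closest is /z/ at distance 4.

ŋ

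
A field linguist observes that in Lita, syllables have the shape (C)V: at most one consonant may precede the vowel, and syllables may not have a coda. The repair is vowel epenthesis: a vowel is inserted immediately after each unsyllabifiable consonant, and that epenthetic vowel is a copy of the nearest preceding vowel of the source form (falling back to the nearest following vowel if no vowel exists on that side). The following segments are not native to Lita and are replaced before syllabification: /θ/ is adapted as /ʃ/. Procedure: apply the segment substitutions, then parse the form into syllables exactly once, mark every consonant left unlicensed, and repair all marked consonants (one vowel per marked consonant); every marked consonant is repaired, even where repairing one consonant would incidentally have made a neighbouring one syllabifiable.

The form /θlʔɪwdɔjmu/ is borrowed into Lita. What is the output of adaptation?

Substitution: /θ/ → /ʃ/, giving /ʃlʔɪwdɔjmu/.
Under (C)V, the unsyllabifiable consonants are /ʃ/, /l/, /w/, /j/ (no codas are permitted; onsets are limited to one consonant).
Inserting the epenthetic vowel yields /ʃ/ → /ʃɪ/, /l/ → /lɪ/, /w/ → /wɪ/, /j/ → /jɔ/.

ʃɪlɪʔɪwɪdɔjɔmu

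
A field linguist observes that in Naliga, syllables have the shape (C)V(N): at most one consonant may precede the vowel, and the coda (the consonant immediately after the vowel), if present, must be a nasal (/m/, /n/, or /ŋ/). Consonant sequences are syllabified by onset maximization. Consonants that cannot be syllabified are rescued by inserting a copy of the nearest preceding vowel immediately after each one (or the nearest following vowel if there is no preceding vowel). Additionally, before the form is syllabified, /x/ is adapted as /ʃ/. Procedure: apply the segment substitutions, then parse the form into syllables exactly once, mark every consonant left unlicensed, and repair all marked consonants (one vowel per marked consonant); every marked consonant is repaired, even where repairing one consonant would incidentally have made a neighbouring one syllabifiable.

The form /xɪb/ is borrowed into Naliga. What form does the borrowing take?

ʃɪbɪ

Substitution: /x/ → /ʃ/, giving /ʃɪb/.
Under (C)V(N), the unsyllabifiable consonants are /b/ (only a nasal (/m/, /n/, or /ŋ/) is licensed in coda position; onsets are limited to one consonant).
Epenthesis after each stranded consonant: /b/ → /bɪ/.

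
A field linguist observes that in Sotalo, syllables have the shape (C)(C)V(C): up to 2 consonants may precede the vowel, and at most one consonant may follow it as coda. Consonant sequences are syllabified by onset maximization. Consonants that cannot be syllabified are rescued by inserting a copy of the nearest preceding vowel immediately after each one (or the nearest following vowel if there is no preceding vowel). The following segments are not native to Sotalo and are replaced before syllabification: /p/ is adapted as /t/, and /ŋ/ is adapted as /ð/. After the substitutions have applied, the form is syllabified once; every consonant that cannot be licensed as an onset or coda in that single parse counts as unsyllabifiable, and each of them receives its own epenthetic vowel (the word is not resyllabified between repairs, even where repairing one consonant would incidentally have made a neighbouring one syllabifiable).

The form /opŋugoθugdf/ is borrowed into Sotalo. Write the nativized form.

Substitution: /p/ → /t/, /ŋ/ → /ð/, giving /otðugoθugdf/.
The consonants /d/, /f/ cannot be parsed into a legal (C)(C)V(C) syllable (at most one coda consonant is licensed; onsets may contain at most 2 consonants).
Epenthesis after each stranded consonant: /d/ → /du/, /f/ → /fu/.

otðugoθugdufu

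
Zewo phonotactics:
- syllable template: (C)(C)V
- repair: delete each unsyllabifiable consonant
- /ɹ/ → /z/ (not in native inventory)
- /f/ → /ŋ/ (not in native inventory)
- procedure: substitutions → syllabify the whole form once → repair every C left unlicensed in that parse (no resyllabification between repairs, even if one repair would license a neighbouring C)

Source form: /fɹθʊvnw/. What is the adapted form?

Substitution: /f/ → /ŋ/, /ɹ/ → /z/, giving /ŋzθʊvnw/.
Syllabifying with onset maximization leaves /ŋ/, /v/, /n/, /w/ stranded (no codas are permitted; onsets may contain at most 2 consonants).
Each unlicensed consonant is deleted: /ŋ/, /v/, /n/, /w/.

zθʊ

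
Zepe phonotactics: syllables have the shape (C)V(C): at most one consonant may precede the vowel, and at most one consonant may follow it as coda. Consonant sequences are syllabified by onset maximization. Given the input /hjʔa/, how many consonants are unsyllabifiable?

Syllabifying with onset maximization leaves /h/, /j/ stranded (at most one coda consonant is licensed; onsets are limited to one consonant).

2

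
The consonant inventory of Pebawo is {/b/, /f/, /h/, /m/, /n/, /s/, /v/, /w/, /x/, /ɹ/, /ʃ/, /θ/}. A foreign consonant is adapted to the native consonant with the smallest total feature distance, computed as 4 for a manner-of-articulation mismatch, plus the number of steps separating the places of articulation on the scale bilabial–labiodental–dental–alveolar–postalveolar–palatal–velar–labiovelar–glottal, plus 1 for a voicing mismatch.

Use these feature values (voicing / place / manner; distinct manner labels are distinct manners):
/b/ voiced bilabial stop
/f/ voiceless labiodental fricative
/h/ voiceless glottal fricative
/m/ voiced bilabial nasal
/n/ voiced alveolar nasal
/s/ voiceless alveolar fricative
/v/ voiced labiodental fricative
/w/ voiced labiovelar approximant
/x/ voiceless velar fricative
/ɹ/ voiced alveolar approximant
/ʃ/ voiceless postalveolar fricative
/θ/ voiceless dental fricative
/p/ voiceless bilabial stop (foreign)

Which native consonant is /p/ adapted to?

b

/b/ is closest: same manner (stop), place distance 0 (bilabial→bilabial), voicing differs (+1); total 1. Next closest is /f/ at distance 5.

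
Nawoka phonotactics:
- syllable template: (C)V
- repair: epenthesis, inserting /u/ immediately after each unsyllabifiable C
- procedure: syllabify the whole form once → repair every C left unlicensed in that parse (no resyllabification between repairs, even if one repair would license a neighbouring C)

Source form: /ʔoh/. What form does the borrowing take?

ʔohu

Under (C)V, the unsyllabifiable consonants are /h/ (no codas are permitted; onsets are limited to one consonant).
Epenthesis after each stranded consonant: /h/ → /hu/.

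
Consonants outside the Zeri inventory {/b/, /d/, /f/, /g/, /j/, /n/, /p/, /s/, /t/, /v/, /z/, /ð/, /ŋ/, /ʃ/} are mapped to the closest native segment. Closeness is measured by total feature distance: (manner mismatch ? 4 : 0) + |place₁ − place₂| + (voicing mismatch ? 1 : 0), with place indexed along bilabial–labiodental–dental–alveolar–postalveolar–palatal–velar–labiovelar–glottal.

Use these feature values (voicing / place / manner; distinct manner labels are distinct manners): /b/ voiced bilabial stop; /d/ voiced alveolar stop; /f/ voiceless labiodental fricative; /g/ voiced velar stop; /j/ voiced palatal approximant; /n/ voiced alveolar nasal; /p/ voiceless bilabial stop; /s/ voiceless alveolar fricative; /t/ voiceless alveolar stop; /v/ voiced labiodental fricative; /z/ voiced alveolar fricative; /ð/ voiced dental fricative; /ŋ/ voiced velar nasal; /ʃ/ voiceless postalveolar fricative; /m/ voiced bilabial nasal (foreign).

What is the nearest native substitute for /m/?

/n/ is closest: same manner (nasal), place distance 3 (bilabial→alveolar), same voicing; total 3. Next closest is /b/ at distance 4.

n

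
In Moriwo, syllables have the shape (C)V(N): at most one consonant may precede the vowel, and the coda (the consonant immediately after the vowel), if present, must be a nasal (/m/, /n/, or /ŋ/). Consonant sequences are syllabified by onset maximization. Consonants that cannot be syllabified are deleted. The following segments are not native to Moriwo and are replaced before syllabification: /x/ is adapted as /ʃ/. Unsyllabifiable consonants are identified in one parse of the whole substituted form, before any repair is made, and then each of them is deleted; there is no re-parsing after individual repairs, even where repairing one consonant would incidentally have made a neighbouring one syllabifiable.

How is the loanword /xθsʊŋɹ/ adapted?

sʊŋ

Substitution: /x/ → /ʃ/, giving /ʃθsʊŋɹ/.
The consonants /ʃ/, /θ/, /ɹ/ cannot be parsed into a legal (C)V(N) syllable (only a nasal (/m/, /n/, or /ŋ/) is licensed in coda position; onsets are limited to one consonant).
Deletion applies to /ʃ/, /θ/, /ɹ/.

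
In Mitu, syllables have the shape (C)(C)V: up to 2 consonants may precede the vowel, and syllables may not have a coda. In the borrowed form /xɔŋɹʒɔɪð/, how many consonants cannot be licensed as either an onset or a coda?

2

Syllabifying with onset maximization leaves /ŋ/, /ð/ stranded (no codas are permitted; onsets may contain at most 2 consonants).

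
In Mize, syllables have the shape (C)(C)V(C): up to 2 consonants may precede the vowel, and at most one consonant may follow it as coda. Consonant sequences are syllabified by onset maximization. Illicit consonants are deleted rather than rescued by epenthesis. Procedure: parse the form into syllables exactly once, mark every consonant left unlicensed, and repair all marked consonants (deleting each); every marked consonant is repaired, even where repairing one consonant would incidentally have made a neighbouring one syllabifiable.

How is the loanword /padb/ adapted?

Under (C)(C)V(C), the unsyllabifiable consonants are /b/ (at most one coda consonant is licensed; onsets may contain at most 2 consonants).
Deleting the stranded consonants removes /b/.

pad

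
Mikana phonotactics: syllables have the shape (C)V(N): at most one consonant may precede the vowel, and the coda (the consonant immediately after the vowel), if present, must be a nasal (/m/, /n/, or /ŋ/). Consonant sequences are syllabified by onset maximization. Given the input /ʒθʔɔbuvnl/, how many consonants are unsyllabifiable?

5

Under (C)V(N), the unsyllabifiable consonants are /ʒ/, /θ/, /v/, /n/, /l/ (only a nasal (/m/, /n/, or /ŋ/) is licensed in coda position; onsets are limited to one consonant).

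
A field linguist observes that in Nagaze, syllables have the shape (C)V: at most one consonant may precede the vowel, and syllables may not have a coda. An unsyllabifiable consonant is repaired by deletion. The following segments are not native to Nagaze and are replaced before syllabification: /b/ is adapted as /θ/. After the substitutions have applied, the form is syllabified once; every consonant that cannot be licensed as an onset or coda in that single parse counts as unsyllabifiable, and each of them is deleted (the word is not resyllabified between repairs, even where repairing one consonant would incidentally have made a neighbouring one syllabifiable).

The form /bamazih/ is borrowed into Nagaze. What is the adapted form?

Substitution: /b/ → /θ/, giving /θamazih/.
The consonants /h/ cannot be parsed into a legal (C)V syllable (no codas are permitted; onsets are limited to one consonant).
Deletion applies to /h/.

θamazi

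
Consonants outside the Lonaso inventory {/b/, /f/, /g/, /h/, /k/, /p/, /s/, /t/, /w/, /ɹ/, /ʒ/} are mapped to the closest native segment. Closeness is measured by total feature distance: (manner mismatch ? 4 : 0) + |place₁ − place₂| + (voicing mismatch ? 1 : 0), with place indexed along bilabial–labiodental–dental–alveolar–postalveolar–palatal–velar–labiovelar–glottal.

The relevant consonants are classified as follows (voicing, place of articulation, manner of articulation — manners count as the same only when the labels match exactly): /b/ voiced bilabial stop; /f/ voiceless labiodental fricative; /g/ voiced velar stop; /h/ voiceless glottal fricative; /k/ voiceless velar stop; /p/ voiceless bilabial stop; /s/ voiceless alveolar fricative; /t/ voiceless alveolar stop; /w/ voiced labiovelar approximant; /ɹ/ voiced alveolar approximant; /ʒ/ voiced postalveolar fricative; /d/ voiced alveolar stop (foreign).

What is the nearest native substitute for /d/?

/t/ is closest: same manner (stop), place distance 0 (alveolar→alveolar), voicing differs (+1); total 1. Next closest is /b/ at distance 3.

t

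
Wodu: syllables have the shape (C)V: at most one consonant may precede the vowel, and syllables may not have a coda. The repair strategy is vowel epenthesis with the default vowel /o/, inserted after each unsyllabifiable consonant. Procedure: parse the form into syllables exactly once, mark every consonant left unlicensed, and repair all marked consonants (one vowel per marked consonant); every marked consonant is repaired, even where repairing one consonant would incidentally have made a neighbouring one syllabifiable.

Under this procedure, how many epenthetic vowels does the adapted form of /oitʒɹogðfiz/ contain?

The unsyllabifiable consonants are /t/, /ʒ/, /g/, /ð/, /z/; each receives one epenthetic vowel.

5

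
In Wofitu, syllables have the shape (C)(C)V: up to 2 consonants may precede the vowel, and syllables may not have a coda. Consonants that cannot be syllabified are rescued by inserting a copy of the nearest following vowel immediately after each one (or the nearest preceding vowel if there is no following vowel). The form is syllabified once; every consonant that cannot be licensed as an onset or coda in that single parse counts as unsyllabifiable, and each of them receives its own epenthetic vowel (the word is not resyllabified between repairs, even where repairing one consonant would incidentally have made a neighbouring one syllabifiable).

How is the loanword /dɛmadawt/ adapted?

dɛmadawata

Under (C)(C)V, the unsyllabifiable consonants are /w/, /t/ (no codas are permitted; onsets may contain at most 2 consonants).
Each unlicensed consonant becomes the onset of a new syllable: /w/ → /wa/, /t/ → /ta/.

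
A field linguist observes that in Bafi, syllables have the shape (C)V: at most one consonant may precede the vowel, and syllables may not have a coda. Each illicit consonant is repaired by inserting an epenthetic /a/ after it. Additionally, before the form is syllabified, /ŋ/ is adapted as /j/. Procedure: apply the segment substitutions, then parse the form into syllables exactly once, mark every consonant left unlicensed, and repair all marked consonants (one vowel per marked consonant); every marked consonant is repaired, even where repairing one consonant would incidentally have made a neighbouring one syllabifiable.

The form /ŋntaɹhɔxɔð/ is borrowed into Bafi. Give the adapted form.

Substitution: /ŋ/ → /j/, giving /jntaɹhɔxɔð/.
Syllabifying with onset maximization leaves /j/, /n/, /ɹ/, /ð/ stranded (no codas are permitted; onsets are limited to one consonant).
Inserting the epenthetic vowel yields /j/ → /ja/, /n/ → /na/, /ɹ/ → /ɹa/, /ð/ → /ða/.

janataɹahɔxɔða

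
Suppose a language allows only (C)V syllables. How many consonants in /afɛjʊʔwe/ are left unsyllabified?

1

The consonants /ʔ/ cannot be parsed into a legal (C)V syllable (no codas are permitted; onsets are limited to one consonant).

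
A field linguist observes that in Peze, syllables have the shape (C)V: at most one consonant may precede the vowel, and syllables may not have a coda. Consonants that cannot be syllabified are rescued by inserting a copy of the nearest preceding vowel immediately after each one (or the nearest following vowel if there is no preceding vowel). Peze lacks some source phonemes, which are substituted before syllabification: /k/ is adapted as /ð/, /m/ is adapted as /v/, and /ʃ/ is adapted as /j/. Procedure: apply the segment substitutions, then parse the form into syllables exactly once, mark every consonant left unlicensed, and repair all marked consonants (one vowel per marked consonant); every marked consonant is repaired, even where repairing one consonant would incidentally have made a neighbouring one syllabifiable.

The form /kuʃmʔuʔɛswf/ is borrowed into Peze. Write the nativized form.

Substitution: /k/ → /ð/, /ʃ/ → /j/, /m/ → /v/, giving /ðujvʔuʔɛswf/.
Syllabifying with onset maximization leaves /j/, /v/, /s/, /w/, /f/ stranded (no codas are permitted; onsets are limited to one consonant).
Inserting the epenthetic vowel yields /j/ → /ju/, /v/ → /vu/, /s/ → /sɛ/, /w/ → /wɛ/, /f/ → /fɛ/.

ðujuvuʔuʔɛsɛwɛfɛ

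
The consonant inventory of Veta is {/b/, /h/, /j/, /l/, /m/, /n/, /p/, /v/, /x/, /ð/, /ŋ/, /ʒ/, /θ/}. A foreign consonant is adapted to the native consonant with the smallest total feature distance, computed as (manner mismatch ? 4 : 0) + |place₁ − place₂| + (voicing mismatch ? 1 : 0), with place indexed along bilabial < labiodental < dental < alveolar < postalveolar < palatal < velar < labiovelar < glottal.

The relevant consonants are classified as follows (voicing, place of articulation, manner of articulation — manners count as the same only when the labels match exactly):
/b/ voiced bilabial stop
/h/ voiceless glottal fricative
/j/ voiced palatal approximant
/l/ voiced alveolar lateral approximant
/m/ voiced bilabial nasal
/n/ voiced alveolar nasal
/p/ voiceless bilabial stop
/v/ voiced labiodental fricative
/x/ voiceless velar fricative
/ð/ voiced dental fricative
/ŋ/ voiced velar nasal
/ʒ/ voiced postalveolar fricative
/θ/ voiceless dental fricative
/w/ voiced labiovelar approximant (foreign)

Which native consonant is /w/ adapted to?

/j/ is closest: same manner (approximant), place distance 2 (labiovelar→palatal), same voicing; total 2. Next closest is /ŋ/ at distance 5.

j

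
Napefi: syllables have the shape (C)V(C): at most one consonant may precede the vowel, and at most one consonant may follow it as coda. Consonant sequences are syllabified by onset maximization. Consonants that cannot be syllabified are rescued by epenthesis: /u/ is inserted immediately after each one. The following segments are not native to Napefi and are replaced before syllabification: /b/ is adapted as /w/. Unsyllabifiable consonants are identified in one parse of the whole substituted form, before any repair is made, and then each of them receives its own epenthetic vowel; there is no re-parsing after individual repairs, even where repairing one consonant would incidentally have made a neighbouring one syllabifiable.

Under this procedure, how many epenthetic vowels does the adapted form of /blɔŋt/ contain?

After substitution the input is /wlɔŋt/.
The unsyllabifiable consonants are /w/, /t/; each receives one epenthetic vowel.

2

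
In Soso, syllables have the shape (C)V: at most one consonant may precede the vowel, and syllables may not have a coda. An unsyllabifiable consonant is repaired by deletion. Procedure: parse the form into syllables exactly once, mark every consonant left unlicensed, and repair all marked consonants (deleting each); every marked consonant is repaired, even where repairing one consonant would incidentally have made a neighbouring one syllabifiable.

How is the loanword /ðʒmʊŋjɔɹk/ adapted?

The consonants /ð/, /ʒ/, /ŋ/, /ɹ/, /k/ cannot be parsed into a legal (C)V syllable (no codas are permitted; onsets are limited to one consonant).
Deletion applies to /ð/, /ʒ/, /ŋ/, /ɹ/, /k/.

mʊjɔ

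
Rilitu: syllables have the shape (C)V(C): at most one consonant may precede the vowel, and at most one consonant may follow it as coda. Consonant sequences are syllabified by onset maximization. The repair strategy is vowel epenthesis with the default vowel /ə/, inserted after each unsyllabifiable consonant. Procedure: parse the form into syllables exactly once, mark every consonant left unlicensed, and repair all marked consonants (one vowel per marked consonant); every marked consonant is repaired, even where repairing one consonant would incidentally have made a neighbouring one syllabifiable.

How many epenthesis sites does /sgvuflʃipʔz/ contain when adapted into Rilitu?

The unsyllabifiable consonants are /s/, /g/, /l/, /ʔ/, /z/; each receives one epenthetic vowel.

5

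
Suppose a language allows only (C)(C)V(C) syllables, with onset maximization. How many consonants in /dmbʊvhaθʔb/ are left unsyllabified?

3

Syllabifying with onset maximization leaves /d/, /ʔ/, /b/ stranded (at most one coda consonant is licensed; onsets may contain at most 2 consonants).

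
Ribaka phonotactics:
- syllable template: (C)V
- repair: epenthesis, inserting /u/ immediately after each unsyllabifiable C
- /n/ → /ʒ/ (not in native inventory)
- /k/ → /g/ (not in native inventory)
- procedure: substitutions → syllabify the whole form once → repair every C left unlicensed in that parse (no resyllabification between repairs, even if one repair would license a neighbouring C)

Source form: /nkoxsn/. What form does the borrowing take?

ʒugoxusuʒu

Substitution: /n/ → /ʒ/, /k/ → /g/, giving /ʒgoxsʒ/.
Under (C)V, the unsyllabifiable consonants are /ʒ/, /x/, /s/, /ʒ/ (no codas are permitted; onsets are limited to one consonant).
Each unlicensed consonant becomes the onset of a new syllable: /ʒ/ → /ʒu/, /x/ → /xu/, /s/ → /su/, /ʒ/ → /ʒu/.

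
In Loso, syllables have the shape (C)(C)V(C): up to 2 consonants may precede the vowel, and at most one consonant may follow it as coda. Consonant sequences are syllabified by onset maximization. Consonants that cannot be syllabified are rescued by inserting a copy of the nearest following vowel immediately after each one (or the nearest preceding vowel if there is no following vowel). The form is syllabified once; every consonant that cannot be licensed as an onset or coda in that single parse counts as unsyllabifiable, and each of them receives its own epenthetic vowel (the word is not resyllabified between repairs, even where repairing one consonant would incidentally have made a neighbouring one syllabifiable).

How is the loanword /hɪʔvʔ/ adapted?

Under (C)(C)V(C), the unsyllabifiable consonants are /v/, /ʔ/ (at most one coda consonant is licensed; onsets may contain at most 2 consonants).
Epenthesis after each stranded consonant: /v/ → /vɪ/, /ʔ/ → /ʔɪ/.

hɪʔvɪʔɪ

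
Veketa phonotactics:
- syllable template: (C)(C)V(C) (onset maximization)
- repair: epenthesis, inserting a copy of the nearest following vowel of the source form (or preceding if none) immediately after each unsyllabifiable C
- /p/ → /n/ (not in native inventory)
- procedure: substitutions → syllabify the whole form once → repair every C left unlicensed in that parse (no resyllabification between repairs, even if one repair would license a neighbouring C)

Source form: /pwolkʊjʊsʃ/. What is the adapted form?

Substitution: /p/ → /n/, giving /nwolkʊjʊsʃ/.
Under (C)(C)V(C), the unsyllabifiable consonants are /ʃ/ (at most one coda consonant is licensed; onsets may contain at most 2 consonants).
Each unlicensed consonant becomes the onset of a new syllable: /ʃ/ → /ʃʊ/.

nwolkʊjʊsʃʊ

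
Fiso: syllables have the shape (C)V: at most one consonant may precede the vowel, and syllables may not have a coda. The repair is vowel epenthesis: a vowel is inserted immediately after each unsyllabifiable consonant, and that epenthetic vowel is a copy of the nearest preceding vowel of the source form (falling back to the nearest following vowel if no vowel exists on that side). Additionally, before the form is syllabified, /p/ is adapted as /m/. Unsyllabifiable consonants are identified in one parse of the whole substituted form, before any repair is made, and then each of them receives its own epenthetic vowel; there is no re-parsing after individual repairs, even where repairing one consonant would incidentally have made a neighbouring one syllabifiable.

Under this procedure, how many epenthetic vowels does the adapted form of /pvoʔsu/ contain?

2

After substitution the input is /mvoʔsu/.
The unsyllabifiable consonants are /m/, /ʔ/; each receives one epenthetic vowel.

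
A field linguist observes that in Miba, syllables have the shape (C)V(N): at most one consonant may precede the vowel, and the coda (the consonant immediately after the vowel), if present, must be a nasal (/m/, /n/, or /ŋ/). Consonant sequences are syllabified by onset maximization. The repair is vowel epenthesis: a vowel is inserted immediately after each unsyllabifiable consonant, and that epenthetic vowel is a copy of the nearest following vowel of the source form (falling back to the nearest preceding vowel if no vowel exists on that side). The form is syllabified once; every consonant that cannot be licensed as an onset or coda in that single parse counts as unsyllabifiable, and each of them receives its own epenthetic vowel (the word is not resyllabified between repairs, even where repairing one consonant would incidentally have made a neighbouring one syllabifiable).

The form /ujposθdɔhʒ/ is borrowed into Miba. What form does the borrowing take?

ujoposɔθɔdɔhɔʒɔ

Under (C)V(N), the unsyllabifiable consonants are /j/, /s/, /θ/, /h/, /ʒ/ (only a nasal (/m/, /n/, or /ŋ/) is licensed in coda position; onsets are limited to one consonant).
Epenthesis after each stranded consonant: /j/ → /jo/, /s/ → /sɔ/, /θ/ → /θɔ/, /h/ → /hɔ/, /ʒ/ → /ʒɔ/.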